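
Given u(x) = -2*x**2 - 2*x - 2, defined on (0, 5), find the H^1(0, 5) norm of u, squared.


||u||_{H^1}^2 = 15770/3

The H^1 norm (squared) on an interval (0, L) is
  ||u||_{H^1}^2 = ∫_0^L u(x)^2 dx + ∫_0^L u'(x)^2 dx.
Compute u'(x) = -4*x - 2.
Then u(x)^2 = 4*x**4 + 8*x**3 + 12*x**2 + 8*x + 4 and u'(x)^2 = 16*x**2 + 16*x + 4.
Integrate each monomial from 0 to 5 using ∫_0^5 c·x^n dx = c·5^(n+1)/(n+1):
  ∫_0^5 u(x)^2 dx = ∫_0^5 (4*x^4 + 8*x^3 + 12*x^2 + 8*x + 4) dx. Term by term:
    ∫_0^5 4*x^4 dx = 2500;  ∫_0^5 8*x^3 dx = 1250;  ∫_0^5 12*x^2 dx = 500;
    ∫_0^5 8*x dx = 100;  ∫_0^5 4 dx = 20.
  Sum: 2500 + 1250 + 500 + 100 + 20 = 4370.
  ∫_0^5 u'(x)^2 dx = ∫_0^5 (16*x^2 + 16*x + 4) dx. Term by term:
    ∫_0^5 16*x^2 dx = 2000/3;  ∫_0^5 16*x dx = 200;  ∫_0^5 4 dx = 20.
  Sum: 2000/3 + 200 + 20 = 2660/3.
Adding: ||u||_{H^1}^2 = 4370 + 2660/3 = 15770/3.


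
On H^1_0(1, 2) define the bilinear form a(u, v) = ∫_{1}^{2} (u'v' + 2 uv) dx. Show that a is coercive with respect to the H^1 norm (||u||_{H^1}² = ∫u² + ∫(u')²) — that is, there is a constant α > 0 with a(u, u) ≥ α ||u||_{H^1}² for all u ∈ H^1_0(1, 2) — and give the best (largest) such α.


α = 1

Coercivity of a(·,·) on H^1_0(1, 2) means a(u, u) ≥ α ||u||_{H^1}² for every u ∈ H^1_0.
The interval has length L = 1, and Poincaré/coercivity depend only on L. Here a(u, u) = ∫(u')² + (2)·∫u².
Here c = 2 ≥ 1, so a(u,u) = ∫(u')² + c∫u² ≥ ∫(u')² + ∫u² = ||u||_{H^1}², i.e. α = 1 works. No larger α is possible: a(u,u) ≥ α||u||_{H^1}² means (1−α)∫(u')² ≥ (α−c)∫u², and for the modes u_n = sin(nπ(x−x₀)/L) (x₀ the left endpoint) one has ∫u_n²/∫(u_n')² = (L/(nπ))² → 0, so a(u_n,u_n)/||u_n||_{H^1}² → 1. Hence the optimal constant is α = 1.
Therefore α = 1.


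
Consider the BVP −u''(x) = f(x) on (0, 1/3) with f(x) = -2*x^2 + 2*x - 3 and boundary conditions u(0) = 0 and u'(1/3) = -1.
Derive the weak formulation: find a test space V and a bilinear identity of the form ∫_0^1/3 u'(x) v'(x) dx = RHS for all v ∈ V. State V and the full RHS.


V = {v ∈ H^1(0, 1/3) : v(0) = 0} (test functions vanish at x = 0 where u is specified); weak form: ∫_0^1/3 u'v' dx = ∫_0^1/3 (-2*x^2 + 2*x - 3) v dx − v(1/3) for all v ∈ V.

Multiply both sides by a test function v and integrate from 0 to 1/3:
  ∫_0^1/3 −u''(x) v(x) dx = ∫_0^1/3 f(x) v(x) dx.
Integrate the LHS by parts once:
  ∫_0^1/3 −u'' v dx = −[u'(x) v(x)]_0^1/3 + ∫_0^1/3 u'(x) v'(x) dx.
Thus ∫_0^1/3 u'(x) v'(x) dx = ∫_0^1/3 f(x) v(x) dx + [u'(x) v(x)]_0^1/3.
Choose V so that boundary terms are either known or forced to vanish.
Mixed BC: u(0) = 0 (Dirichlet) and u'(1/3) = -1 (Neumann). Define V = {v ∈ H^1(0, 1/3) : v(0) = 0}. Then [u' v]_0^1/3 = u'(1/3)·v(1/3) − u'(0)·0 = − v(1/3).
Weak formulation: find u (satisfying any essential BC) such that ∫_0^1/3 u'(x) v'(x) dx = ∫_0^1/3 f v dx − v(1/3) for all v ∈ V (Dirichlet at 0 absorbed into V; Neumann datum at x = 1/3 contributes the boundary term).
Substituting f(x) = -2*x^2 + 2*x - 3, the right-hand side is ∫_0^1/3 (-2*x^2 + 2*x - 3) v dx − v(1/3).


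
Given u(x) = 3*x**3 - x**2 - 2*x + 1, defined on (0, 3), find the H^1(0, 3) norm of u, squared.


||u||_{H^1}^2 = 66099/14

The H^1 norm (squared) on an interval (0, L) is
  ||u||_{H^1}^2 = ∫_0^L u(x)^2 dx + ∫_0^L u'(x)^2 dx.
Compute u'(x) = 9*x**2 - 2*x - 2.
Then u(x)^2 = 9*x**6 - 6*x**5 - 11*x**4 + 10*x**3 + 2*x**2 - 4*x + 1 and u'(x)^2 = 81*x**4 - 36*x**3 - 32*x**2 + 8*x + 4.
Integrate each monomial from 0 to 3 using ∫_0^3 c·x^n dx = c·3^(n+1)/(n+1):
  ∫_0^3 u(x)^2 dx = ∫_0^3 (9*x^6 - 6*x^5 - 11*x^4 + 10*x^3 + 2*x^2 - 4*x + 1) dx. Term by term:
    ∫_0^3 9*x^6 dx = 19683/7;  ∫_0^3 -6*x^5 dx = -729;  ∫_0^3 -11*x^4 dx = -2673/5;
    ∫_0^3 10*x^3 dx = 405/2;  ∫_0^3 2*x^2 dx = 18;  ∫_0^3 -4*x dx = -18;
    ∫_0^3 1 dx = 3.
  Sum: 19683/7 − 729 − 2673/5 + 405/2 + 18 − 18 + 3 = 122763/70.
  ∫_0^3 u'(x)^2 dx = ∫_0^3 (81*x^4 - 36*x^3 - 32*x^2 + 8*x + 4) dx. Term by term:
    ∫_0^3 81*x^4 dx = 19683/5;  ∫_0^3 -36*x^3 dx = -729;  ∫_0^3 -32*x^2 dx = -288;
    ∫_0^3 8*x dx = 36;  ∫_0^3 4 dx = 12.
  Sum: 19683/5 − 729 − 288 + 36 + 12 = 14838/5.
Adding: ||u||_{H^1}^2 = 122763/70 + 14838/5 = 66099/14.


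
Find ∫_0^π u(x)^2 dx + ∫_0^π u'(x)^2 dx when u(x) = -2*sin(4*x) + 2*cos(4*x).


||u||_{H^1(0,π)}^2 = 68*π

u'(x) = -8*sin(4*x) - 8*cos(4*x).
Expand u² and (u')² and integrate term by term on (0, π), using: for integers n ≥ 1, ∫_0^π sin²(nx) dx = ∫_0^π cos²(nx) dx = π/2; for n ≠ n', ∫_0^π sin(nx)sin(n'x) dx = ∫_0^π cos(nx)cos(n'x) dx = 0; and by product-to-sum, ∫_0^π sin(nx)cos(n'x) dx = ½∫_0^π [sin((n+n')x) + sin((n−n')x)] dx, which is 0 when n+n' is even and 2n/(n²−n'²) when n+n' is odd (it need not vanish on (0, π)).
  u² squared terms: (-2)²·∫sin(4x)² dx = 4·π/2 = 2*π;  (2)²·∫cos(4x)² dx = 4·π/2 = 2*π.
  u² cross terms: 2·(-2)·(2)·∫sin(4x)·cos(4x) dx = -8·(0) = 0.
  So ∫_0^π u² dx = 2*π + 2*π + 0 = 4*π.
  (u')² squared terms: (-8)²·∫cos(4x)² dx = 64·π/2 = 32*π;  (-8)²·∫sin(4x)² dx = 64·π/2 = 32*π.
  (u')² cross terms: 2·(-8)·(-8)·∫cos(4x)·sin(4x) dx = 128·(0) = 0.
  So ∫_0^π (u')² dx = 32*π + 32*π + 0 = 64*π.
||u||_{H^1}^2 = (4*π) + (64*π) = 68*π.


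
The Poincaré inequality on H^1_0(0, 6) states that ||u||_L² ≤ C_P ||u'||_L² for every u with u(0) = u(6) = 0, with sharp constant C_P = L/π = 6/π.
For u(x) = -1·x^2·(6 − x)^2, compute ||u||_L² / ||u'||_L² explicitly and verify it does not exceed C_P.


||u||_L² / ||u'||_L² = sqrt(3) < C_P = 6/π.

u(x) = -1·x^2·(6 − x)^2, so u'(x) = 4*x*(-x^2 + 9*x - 18).
u(x) = -1·x^2·(6 − x)^2 vanishes at x = 0 and x = 6, so u ∈ H^1_0(0, 6). Differentiate via the product rule and integrate the resulting polynomials term by term.
  ∫_0^6 u² dx = ∫_0^6 (x^8 - 24*x^7 + 216*x^6 - 864*x^5 + 1296*x^4) dx. Term by term:
    ∫_0^6 x^8 dx = 1119744;  ∫_0^6 -24*x^7 dx = -5038848;  ∫_0^6 216*x^6 dx = 60466176/7;
    ∫_0^6 -864*x^5 dx = -6718464;  ∫_0^6 1296*x^4 dx = 10077696/5.
  Sum: 1119744 − 5038848 + 60466176/7 − 6718464 + 10077696/5 = 559872/35.
  ∫_0^6 (u')² dx = ∫_0^6 (16*x^6 - 288*x^5 + 1872*x^4 - 5184*x^3 + 5184*x^2) dx. Term by term:
    ∫_0^6 16*x^6 dx = 4478976/7;  ∫_0^6 -288*x^5 dx = -2239488;  ∫_0^6 1872*x^4 dx = 14556672/5;
    ∫_0^6 -5184*x^3 dx = -1679616;  ∫_0^6 5184*x^2 dx = 373248.
  Sum: 4478976/7 − 2239488 + 14556672/5 − 1679616 + 373248 = 186624/35.
∫_0^6 u² dx = 559872/35, so ||u||_L² = 432*sqrt(105)/35.
∫_0^6 (u')² dx = 186624/35, so ||u'||_L² = 432*sqrt(35)/35.
Ratio ||u||_L² / ||u'||_L² = sqrt(3).
Sharp Poincaré constant on H^1_0(0, 6) is C_P = L/π = 6/π, achieved by sin(π/6·x).
A polynomial bump cannot attain the sharp Poincaré constant (only the first sine eigenfunction does), so the ratio is strictly less than C_P, consistent with ||u||_L² ≤ C_P ||u'||_L².


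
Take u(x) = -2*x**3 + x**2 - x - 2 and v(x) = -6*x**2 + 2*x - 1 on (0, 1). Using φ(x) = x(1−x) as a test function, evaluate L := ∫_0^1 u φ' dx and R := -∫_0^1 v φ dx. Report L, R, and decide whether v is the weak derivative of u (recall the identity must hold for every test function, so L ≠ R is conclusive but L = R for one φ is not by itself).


LHS = 3/10, RHS = 3/10. Yes, v = u' weakly.

u(x) = -2*x**3 + x**2 - x - 2, classical derivative u'(x) = -6*x**2 + 2*x - 1.
φ(x) = x(1−x), so φ'(x) = 1 - 2*x.
Note φ(0) = φ(1) = 0, so the boundary term u·φ vanishes.
LHS = ∫_0^1 u(x) φ'(x) dx = ∫_0^1 (4*x^4 - 4*x^3 + 3*x^2 + 3*x - 2) dx. Term by term:
  ∫_0^1 4*x^4 dx = 4/5;  ∫_0^1 -4*x^3 dx = -1;  ∫_0^1 3*x^2 dx = 1;
  ∫_0^1 3*x dx = 3/2;  ∫_0^1 -2 dx = -2.
Sum: 4/5 − 1 + 1 + 3/2 − 2 = 3/10.
So LHS = 3/10.
∫_0^1 v(x) φ(x) dx = ∫_0^1 (6*x^4 - 8*x^3 + 3*x^2 - x) dx. Term by term:
  ∫_0^1 6*x^4 dx = 6/5;  ∫_0^1 -8*x^3 dx = -2;  ∫_0^1 3*x^2 dx = 1;
  ∫_0^1 -x dx = -1/2.
Sum: 6/5 − 2 + 1 − 1/2 = -3/10.
So RHS = -∫_0^1 v(x) φ(x) dx = 3/10.
LHS = RHS, so the identity holds for this test φ.
Moreover u is smooth here and v(x) = u'(x) = -6*x**2 + 2*x - 1 pointwise, so the identity holds for every test function. Hence v is the weak derivative of u.


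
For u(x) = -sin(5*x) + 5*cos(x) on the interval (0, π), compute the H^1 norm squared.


||u||_{H^1(0,π)}^2 = 38*π

u'(x) = -5*sin(x) - 5*cos(5*x).
Expand u² and (u')² and integrate term by term on (0, π), using: for integers n ≥ 1, ∫_0^π sin²(nx) dx = ∫_0^π cos²(nx) dx = π/2; for n ≠ n', ∫_0^π sin(nx)sin(n'x) dx = ∫_0^π cos(nx)cos(n'x) dx = 0; and by product-to-sum, ∫_0^π sin(nx)cos(n'x) dx = ½∫_0^π [sin((n+n')x) + sin((n−n')x)] dx, which is 0 when n+n' is even and 2n/(n²−n'²) when n+n' is odd (it need not vanish on (0, π)).
  u² squared terms: (-1)²·∫sin(5x)² dx = 1·π/2 = π/2;  (5)²·∫cos(x)² dx = 25·π/2 = 25*π/2.
  u² cross terms: 2·(-1)·(5)·∫sin(5x)·cos(x) dx = -10·(0) = 0.
  So ∫_0^π u² dx = π/2 + 25*π/2 + 0 = 13*π.
  (u')² squared terms: (-5)²·∫cos(5x)² dx = 25·π/2 = 25*π/2;  (-5)²·∫sin(x)² dx = 25·π/2 = 25*π/2.
  (u')² cross terms: 2·(-5)·(-5)·∫cos(5x)·sin(x) dx = 50·(0) = 0.
  So ∫_0^π (u')² dx = 25*π/2 + 25*π/2 + 0 = 25*π.
||u||_{H^1}^2 = (13*π) + (25*π) = 38*π.


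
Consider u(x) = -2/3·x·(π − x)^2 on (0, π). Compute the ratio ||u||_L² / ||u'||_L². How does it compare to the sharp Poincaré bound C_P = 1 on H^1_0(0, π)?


||u||_L² / ||u'||_L² = sqrt(14)*π/14 < C_P = 1.

u(x) = -2/3·x·(π − x)^2, so u'(x) = 2*(π - 3*x)*(x - π)/3.
u(x) = -2/3·x·(π − x)^2 vanishes at x = 0 and x = π, so u ∈ H^1_0(0, π). Differentiate via the product rule and integrate the resulting polynomials term by term.
  ∫_0^π u² dx = ∫_0^π (4*x^6/9 - 16*π*x^5/9 + 8*π^2*x^4/3 - 16*π^3*x^3/9 + 4*π^4*x^2/9) dx. Term by term:
    ∫_0^π 4*x^6/9 dx = 4*π^7/63;  ∫_0^π -16*π*x^5/9 dx = -8*π^7/27;  ∫_0^π 8*π^2*x^4/3 dx = 8*π^7/15;
    ∫_0^π -16*π^3*x^3/9 dx = -4*π^7/9;  ∫_0^π 4*π^4*x^2/9 dx = 4*π^7/27.
  Sum: 4*π^7/63 − 8*π^7/27 + 8*π^7/15 − 4*π^7/9 + 4*π^7/27 = 4*π^7/945.
  ∫_0^π (u')² dx = ∫_0^π (4*x^4 - 32*π*x^3/3 + 88*π^2*x^2/9 - 32*π^3*x/9 + 4*π^4/9) dx. Term by term:
    ∫_0^π 4*x^4 dx = 4*π^5/5;  ∫_0^π -32*π*x^3/3 dx = -8*π^5/3;  ∫_0^π 88*π^2*x^2/9 dx = 88*π^5/27;
    ∫_0^π -32*π^3*x/9 dx = -16*π^5/9;  ∫_0^π 4*π^4/9 dx = 4*π^5/9.
  Sum: 4*π^5/5 − 8*π^5/3 + 88*π^5/27 − 16*π^5/9 + 4*π^5/9 = 8*π^5/135.
∫_0^π u² dx = 4*π^7/945, so ||u||_L² = 2*sqrt(105)*π^(7/2)/315.
∫_0^π (u')² dx = 8*π^5/135, so ||u'||_L² = 2*sqrt(30)*π^(5/2)/45.
Ratio ||u||_L² / ||u'||_L² = sqrt(14)*π/14.
Sharp Poincaré constant on H^1_0(0, π) is C_P = L/π = 1, achieved by sin(x).
A polynomial bump cannot attain the sharp Poincaré constant (only the first sine eigenfunction does), so the ratio is strictly less than C_P, consistent with ||u||_L² ≤ C_P ||u'||_L².


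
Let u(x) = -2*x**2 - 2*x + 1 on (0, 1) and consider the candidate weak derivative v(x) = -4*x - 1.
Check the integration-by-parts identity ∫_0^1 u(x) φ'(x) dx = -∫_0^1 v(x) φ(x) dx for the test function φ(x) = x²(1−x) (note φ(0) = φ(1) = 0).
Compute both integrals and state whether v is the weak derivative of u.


LHS = 11/30, RHS = 17/60. No, v is not the weak derivative of u.

u(x) = -2*x**2 - 2*x + 1, classical derivative u'(x) = -4*x - 2.
φ(x) = x²(1−x), so φ'(x) = x*(2 - 3*x).
Note φ(0) = φ(1) = 0, so the boundary term u·φ vanishes.
LHS = ∫_0^1 u(x) φ'(x) dx = ∫_0^1 (6*x^4 + 2*x^3 - 7*x^2 + 2*x) dx. Term by term:
  ∫_0^1 6*x^4 dx = 6/5;  ∫_0^1 2*x^3 dx = 1/2;  ∫_0^1 -7*x^2 dx = -7/3;
  ∫_0^1 2*x dx = 1.
Sum: 6/5 + 1/2 − 7/3 + 1 = 11/30.
So LHS = 11/30.
∫_0^1 v(x) φ(x) dx = ∫_0^1 (4*x^4 - 3*x^3 - x^2) dx. Term by term:
  ∫_0^1 4*x^4 dx = 4/5;  ∫_0^1 -3*x^3 dx = -3/4;  ∫_0^1 -x^2 dx = -1/3.
Sum: 4/5 − 3/4 − 1/3 = -17/60.
So RHS = -∫_0^1 v(x) φ(x) dx = 17/60.
LHS − RHS = 1/12 ≠ 0, so the identity fails.
(For a valid weak derivative the identity must hold for EVERY test function, in particular this one. The failure shows v is NOT the weak derivative of u.)
Correct weak derivative would be u'(x) = -4*x - 2.


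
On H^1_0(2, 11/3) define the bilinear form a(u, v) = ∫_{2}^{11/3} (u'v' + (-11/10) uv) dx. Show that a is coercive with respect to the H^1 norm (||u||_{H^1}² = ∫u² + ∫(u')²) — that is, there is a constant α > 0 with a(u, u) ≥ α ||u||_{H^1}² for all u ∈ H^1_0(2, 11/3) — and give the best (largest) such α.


α = (-55 + 18*π^2)/(2*(25 + 9*π^2))

Coercivity of a(·,·) on H^1_0(2, 11/3) means a(u, u) ≥ α ||u||_{H^1}² for every u ∈ H^1_0.
The interval has length L = 5/3, and Poincaré/coercivity depend only on L. Here a(u, u) = ∫(u')² + (-11/10)·∫u².
Here c = -11/10 < 0 with |c| < (π/L)² = 9*π^2/25, so coercivity still holds. The condition a(u,u) ≥ α||u||_{H^1}² reads (1−α)∫(u')² ≥ (α−c)∫u². Any admissible α is ≤ 1 (rapidly oscillating u have ∫u²/∫(u')² → 0), and α = 1 would force 0 ≥ (1−c)∫u², impossible since c < 1; so 1−α > 0. By the sharp Poincaré inequality on H^1_0 of an interval of length L, ∫(u')² ≥ (π/L)²∫u² with equality for the first sine mode sin(π(x−x₀)/L) (x₀ the left endpoint), so the inequality holds for all u iff (1−α)(π/L)² ≥ α − c, i.e. α ≤ ((π/L)² + c)/((π/L)² + 1) = (1 + c(L/π)²)/(1 + (L/π)²). (Direct route, valid since c ≤ 0: Poincaré gives c∫u² ≥ c(L/π)²∫(u')², so a(u,u) ≥ (1 + c(L/π)²)∫(u')², while ||u||_{H^1}² ≤ (1 + (L/π)²)∫(u')²; dividing yields the same α.) With (π/L)² = 9*π^2/25 and c = -11/10, the largest admissible constant is α = ((π/L)² + c)/((π/L)² + 1).
Simplifying, α = (-55 + 18*π^2)/(2*(25 + 9*π^2)).


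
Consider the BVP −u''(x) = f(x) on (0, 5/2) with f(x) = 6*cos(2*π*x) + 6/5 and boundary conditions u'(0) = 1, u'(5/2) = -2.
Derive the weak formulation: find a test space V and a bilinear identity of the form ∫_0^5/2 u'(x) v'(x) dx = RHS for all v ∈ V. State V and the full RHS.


V = H^1(0, 5/2) (v unrestricted at boundary; u is determined up to an additive constant); weak form: ∫_0^5/2 u'v' dx = ∫_0^5/2 (6*cos(2*π*x) + 6/5) v dx − 2·v(5/2) − v(0) for all v ∈ V.

Multiply both sides by a test function v and integrate from 0 to 5/2:
  ∫_0^5/2 −u''(x) v(x) dx = ∫_0^5/2 f(x) v(x) dx.
Integrate the LHS by parts once:
  ∫_0^5/2 −u'' v dx = −[u'(x) v(x)]_0^5/2 + ∫_0^5/2 u'(x) v'(x) dx.
Thus ∫_0^5/2 u'(x) v'(x) dx = ∫_0^5/2 f(x) v(x) dx + [u'(x) v(x)]_0^5/2.
Choose V so that boundary terms are either known or forced to vanish.
u has inhomogeneous Neumann u'(0) = 1, u'(5/2) = -2. [u' v]_0^5/2 = (-2)·v(5/2) − (1)·v(0) = − 2·v(5/2) − v(0). Take V = H^1(0, 5/2); boundary term becomes part of RHS.
Weak formulation: find u (satisfying any essential BC) such that ∫_0^5/2 u'(x) v'(x) dx = ∫_0^5/2 f v dx − 2·v(5/2) − v(0) for all v ∈ V (Neumann data are natural BCs: they enter the RHS as boundary terms).
Substituting f(x) = 6*cos(2*π*x) + 6/5, the right-hand side is ∫_0^5/2 (6*cos(2*π*x) + 6/5) v dx − 2·v(5/2) − v(0).
Compatibility check (pure Neumann): taking v ≡ 1 ∈ V gives 0 = ∫_0^5/2 f dx + (-2) − (1), i.e. ∫_0^5/2 f dx must equal u'(0) − u'(5/2) = 3. Indeed ∫_0^5/2 (6*cos(2*π*x) + 6/5) dx = 3, so the data are compatible. The solution is then unique only up to an additive constant (fix it e.g. by requiring ∫_0^5/2 u dx = 0).


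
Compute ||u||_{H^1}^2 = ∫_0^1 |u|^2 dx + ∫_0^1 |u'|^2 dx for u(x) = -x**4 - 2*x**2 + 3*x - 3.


||u||_{H^1}^2 = 3371/315

The H^1 norm (squared) on an interval (0, L) is
  ||u||_{H^1}^2 = ∫_0^L u(x)^2 dx + ∫_0^L u'(x)^2 dx.
Compute u'(x) = -4*x**3 - 4*x + 3.
Then u(x)^2 = x**8 + 4*x**6 - 6*x**5 + 10*x**4 - 12*x**3 + 21*x**2 - 18*x + 9 and u'(x)^2 = 16*x**6 + 32*x**4 - 24*x**3 + 16*x**2 - 24*x + 9.
Integrate each monomial from 0 to 1 using ∫_0^1 c·x^n dx = c·1^(n+1)/(n+1):
  ∫_0^1 u(x)^2 dx = ∫_0^1 (x^8 + 4*x^6 - 6*x^5 + 10*x^4 - 12*x^3 + 21*x^2 - 18*x + 9) dx. Term by term:
    ∫_0^1 x^8 dx = 1/9;  ∫_0^1 4*x^6 dx = 4/7;  ∫_0^1 -6*x^5 dx = -1;
    ∫_0^1 10*x^4 dx = 2;  ∫_0^1 -12*x^3 dx = -3;  ∫_0^1 21*x^2 dx = 7;
    ∫_0^1 -18*x dx = -9;  ∫_0^1 9 dx = 9.
  Sum: 1/9 + 4/7 − 1 + 2 − 3 + 7 − 9 + 9 = 358/63.
  ∫_0^1 u'(x)^2 dx = ∫_0^1 (16*x^6 + 32*x^4 - 24*x^3 + 16*x^2 - 24*x + 9) dx. Term by term:
    ∫_0^1 16*x^6 dx = 16/7;  ∫_0^1 32*x^4 dx = 32/5;  ∫_0^1 -24*x^3 dx = -6;
    ∫_0^1 16*x^2 dx = 16/3;  ∫_0^1 -24*x dx = -12;  ∫_0^1 9 dx = 9.
  Sum: 16/7 + 32/5 − 6 + 16/3 − 12 + 9 = 527/105.
Adding: ||u||_{H^1}^2 = 358/63 + 527/105 = 3371/315.


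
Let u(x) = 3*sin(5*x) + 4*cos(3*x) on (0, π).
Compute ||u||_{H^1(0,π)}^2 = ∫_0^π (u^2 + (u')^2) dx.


||u||_{H^1(0,π)}^2 = 197*π

u'(x) = -12*sin(3*x) + 15*cos(5*x).
Expand u² and (u')² and integrate term by term on (0, π), using: for integers n ≥ 1, ∫_0^π sin²(nx) dx = ∫_0^π cos²(nx) dx = π/2; for n ≠ n', ∫_0^π sin(nx)sin(n'x) dx = ∫_0^π cos(nx)cos(n'x) dx = 0; and by product-to-sum, ∫_0^π sin(nx)cos(n'x) dx = ½∫_0^π [sin((n+n')x) + sin((n−n')x)] dx, which is 0 when n+n' is even and 2n/(n²−n'²) when n+n' is odd (it need not vanish on (0, π)).
  u² squared terms: (3)²·∫sin(5x)² dx = 9·π/2 = 9*π/2;  (4)²·∫cos(3x)² dx = 16·π/2 = 8*π.
  u² cross terms: 2·(3)·(4)·∫sin(5x)·cos(3x) dx = 24·(0) = 0.
  So ∫_0^π u² dx = 9*π/2 + 8*π + 0 = 25*π/2.
  (u')² squared terms: (-12)²·∫sin(3x)² dx = 144·π/2 = 72*π;  (15)²·∫cos(5x)² dx = 225·π/2 = 225*π/2.
  (u')² cross terms: 2·(-12)·(15)·∫sin(3x)·cos(5x) dx = -360·(0) = 0.
  So ∫_0^π (u')² dx = 72*π + 225*π/2 + 0 = 369*π/2.
||u||_{H^1}^2 = (25*π/2) + (369*π/2) = 197*π.


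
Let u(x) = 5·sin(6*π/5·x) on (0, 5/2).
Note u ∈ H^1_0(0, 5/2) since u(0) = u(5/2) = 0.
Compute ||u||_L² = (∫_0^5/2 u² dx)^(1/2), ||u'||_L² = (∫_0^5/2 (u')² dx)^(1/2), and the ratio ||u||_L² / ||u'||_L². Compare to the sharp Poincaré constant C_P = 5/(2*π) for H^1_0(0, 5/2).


||u||_L² / ||u'||_L² = 5/(6*π) < C_P = 5/(2*π).

u(x) = 5·sin(6*π/5·x), so u'(x) = 6*π*cos(6*π*x/5).
Writing u(x) = A·sin(kπx/L) with A = 5 and k = 3, use ∫_0^L sin²(kπx/L) dx = L/2 and ∫_0^L cos²(kπx/L) dx = L/2.
u² = 25·sin²(6*π/5·x) and (u')² = 36*π^2·cos²(6*π/5·x), and each of sin², cos² integrates to L/2 = 5/4 over (0, 5/2).
∫_0^5/2 u² dx = 125/4, so ||u||_L² = 5*sqrt(5)/2.
∫_0^5/2 (u')² dx = 45*π^2, so ||u'||_L² = 3*sqrt(5)*π.
Ratio ||u||_L² / ||u'||_L² = 5/(6*π).
Sharp Poincaré constant on H^1_0(0, 5/2) is C_P = L/π = 5/(2*π), achieved by sin(2*π/5·x).
This is the k = 3 harmonic; the ratio L/(kπ) is strictly less than C_P = L/π, consistent with the sharp inequality ||u||_L² ≤ C_P ||u'||_L².


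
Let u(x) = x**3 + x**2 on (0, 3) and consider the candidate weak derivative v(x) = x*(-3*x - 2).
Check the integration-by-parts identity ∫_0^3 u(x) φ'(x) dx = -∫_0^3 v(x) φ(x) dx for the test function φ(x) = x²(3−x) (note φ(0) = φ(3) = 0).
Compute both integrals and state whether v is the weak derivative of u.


LHS = -486/5, RHS = 486/5. No, v is not the weak derivative of u.

u(x) = x**3 + x**2, classical derivative u'(x) = 3*x**2 + 2*x.
φ(x) = x²(3−x), so φ'(x) = 3*x*(2 - x).
Note φ(0) = φ(3) = 0, so the boundary term u·φ vanishes.
LHS = ∫_0^3 u(x) φ'(x) dx = ∫_0^3 (-3*x^5 + 3*x^4 + 6*x^3) dx. Term by term:
  ∫_0^3 -3*x^5 dx = -729/2;  ∫_0^3 3*x^4 dx = 729/5;  ∫_0^3 6*x^3 dx = 243/2.
Sum: -729/2 + 729/5 + 243/2 = -486/5.
So LHS = -486/5.
∫_0^3 v(x) φ(x) dx = ∫_0^3 (3*x^5 - 7*x^4 - 6*x^3) dx. Term by term:
  ∫_0^3 3*x^5 dx = 729/2;  ∫_0^3 -7*x^4 dx = -1701/5;  ∫_0^3 -6*x^3 dx = -243/2.
Sum: 729/2 − 1701/5 − 243/2 = -486/5.
So RHS = -∫_0^3 v(x) φ(x) dx = 486/5.
LHS − RHS = -972/5 ≠ 0, so the identity fails.
(For a valid weak derivative the identity must hold for EVERY test function, in particular this one. The failure shows v is NOT the weak derivative of u.)
Correct weak derivative would be u'(x) = 3*x**2 + 2*x.


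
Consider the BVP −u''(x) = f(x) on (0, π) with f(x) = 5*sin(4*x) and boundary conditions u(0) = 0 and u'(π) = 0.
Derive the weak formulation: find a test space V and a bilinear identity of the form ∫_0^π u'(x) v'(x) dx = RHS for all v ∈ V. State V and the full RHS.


V = {v ∈ H^1(0, π) : v(0) = 0} (test functions vanish at x = 0 where u is specified); weak form: ∫_0^π u'v' dx = ∫_0^π (5*sin(4*x)) v dx for all v ∈ V.

Multiply both sides by a test function v and integrate from 0 to π:
  ∫_0^π −u''(x) v(x) dx = ∫_0^π f(x) v(x) dx.
Integrate the LHS by parts once:
  ∫_0^π −u'' v dx = −[u'(x) v(x)]_0^π + ∫_0^π u'(x) v'(x) dx.
Thus ∫_0^π u'(x) v'(x) dx = ∫_0^π f(x) v(x) dx + [u'(x) v(x)]_0^π.
Choose V so that boundary terms are either known or forced to vanish.
Mixed BC: u(0) = 0 (Dirichlet) and u'(π) = 0 (Neumann). Define V = {v ∈ H^1(0, π) : v(0) = 0}. Then [u' v]_0^π = u'(π)·v(π) − u'(0)·0 = 0.
Weak formulation: find u (satisfying any essential BC) such that ∫_0^π u'(x) v'(x) dx = ∫_0^π f v dx for all v ∈ V (Dirichlet at 0 absorbed into V; the Neumann datum at x = π is zero, so no boundary term remains).
Substituting f(x) = 5*sin(4*x), the right-hand side is ∫_0^π (5*sin(4*x)) v dx.


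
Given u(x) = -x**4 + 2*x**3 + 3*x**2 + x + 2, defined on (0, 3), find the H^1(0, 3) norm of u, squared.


||u||_{H^1}^2 = 3666/5

The H^1 norm (squared) on an interval (0, L) is
  ||u||_{H^1}^2 = ∫_0^L u(x)^2 dx + ∫_0^L u'(x)^2 dx.
Compute u'(x) = -4*x**3 + 6*x**2 + 6*x + 1.
Then u(x)^2 = x**8 - 4*x**7 - 2*x**6 + 10*x**5 + 9*x**4 + 14*x**3 + 13*x**2 + 4*x + 4 and u'(x)^2 = 16*x**6 - 48*x**5 - 12*x**4 + 64*x**3 + 48*x**2 + 12*x + 1.
Integrate each monomial from 0 to 3 using ∫_0^3 c·x^n dx = c·3^(n+1)/(n+1):
  ∫_0^3 u(x)^2 dx = ∫_0^3 (x^8 - 4*x^7 - 2*x^6 + 10*x^5 + 9*x^4 + 14*x^3 + 13*x^2 + 4*x + 4) dx. Term by term:
    ∫_0^3 x^8 dx = 2187;  ∫_0^3 -4*x^7 dx = -6561/2;  ∫_0^3 -2*x^6 dx = -4374/7;
    ∫_0^3 10*x^5 dx = 1215;  ∫_0^3 9*x^4 dx = 2187/5;  ∫_0^3 14*x^3 dx = 567/2;
    ∫_0^3 13*x^2 dx = 117;  ∫_0^3 4*x dx = 18;  ∫_0^3 4 dx = 12.
  Sum: 2187 − 6561/2 − 4374/7 + 1215 + 2187/5 + 567/2 + 117 + 18 + 12 = 12759/35.
  ∫_0^3 u'(x)^2 dx = ∫_0^3 (16*x^6 - 48*x^5 - 12*x^4 + 64*x^3 + 48*x^2 + 12*x + 1) dx. Term by term:
    ∫_0^3 16*x^6 dx = 34992/7;  ∫_0^3 -48*x^5 dx = -5832;  ∫_0^3 -12*x^4 dx = -2916/5;
    ∫_0^3 64*x^3 dx = 1296;  ∫_0^3 48*x^2 dx = 432;  ∫_0^3 12*x dx = 54;
    ∫_0^3 1 dx = 3.
  Sum: 34992/7 − 5832 − 2916/5 + 1296 + 432 + 54 + 3 = 12903/35.
Adding: ||u||_{H^1}^2 = 12759/35 + 12903/35 = 3666/5.


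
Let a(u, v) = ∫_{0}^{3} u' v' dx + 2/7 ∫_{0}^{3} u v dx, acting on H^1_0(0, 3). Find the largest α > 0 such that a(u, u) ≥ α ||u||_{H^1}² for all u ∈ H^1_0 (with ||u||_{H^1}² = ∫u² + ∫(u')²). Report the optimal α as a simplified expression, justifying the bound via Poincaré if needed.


α = (18/7 + π^2)/(9 + π^2)

Coercivity of a(·,·) on H^1_0(0, 3) means a(u, u) ≥ α ||u||_{H^1}² for every u ∈ H^1_0.
The interval has length L = 3, and Poincaré/coercivity depend only on L. Here a(u, u) = ∫(u')² + (2/7)·∫u².
Here 0 < c = 2/7 < 1. The condition a(u,u) ≥ α||u||_{H^1}² reads (1−α)∫(u')² ≥ (α−c)∫u². Any admissible α is ≤ 1 (rapidly oscillating u have ∫u²/∫(u')² → 0), and α = 1 would force 0 ≥ (1−c)∫u², impossible since c < 1; so 1−α > 0. By the sharp Poincaré inequality on H^1_0 of an interval of length L, ∫(u')² ≥ (π/L)²∫u² with equality for the first sine mode sin(π(x−x₀)/L) (x₀ the left endpoint), so the inequality holds for all u iff (1−α)(π/L)² ≥ α − c, i.e. α ≤ ((π/L)² + c)/((π/L)² + 1) = (1 + c(L/π)²)/(1 + (L/π)²). With (π/L)² = π^2/9 and c = 2/7, the largest admissible constant is α = ((π/L)² + c)/((π/L)² + 1).
Simplifying, α = (18/7 + π^2)/(9 + π^2).


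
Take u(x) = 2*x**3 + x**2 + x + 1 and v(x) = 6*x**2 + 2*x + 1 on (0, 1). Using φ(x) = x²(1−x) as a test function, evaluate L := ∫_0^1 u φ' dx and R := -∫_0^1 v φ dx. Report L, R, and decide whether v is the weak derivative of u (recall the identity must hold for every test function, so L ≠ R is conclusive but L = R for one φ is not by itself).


LHS = -23/60, RHS = -23/60. Yes, v = u' weakly.

u(x) = 2*x**3 + x**2 + x + 1, classical derivative u'(x) = 6*x**2 + 2*x + 1.
φ(x) = x²(1−x), so φ'(x) = x*(2 - 3*x).
Note φ(0) = φ(1) = 0, so the boundary term u·φ vanishes.
LHS = ∫_0^1 u(x) φ'(x) dx = ∫_0^1 (-6*x^5 + x^4 - x^3 - x^2 + 2*x) dx. Term by term:
  ∫_0^1 -6*x^5 dx = -1;  ∫_0^1 x^4 dx = 1/5;  ∫_0^1 -x^3 dx = -1/4;
  ∫_0^1 -x^2 dx = -1/3;  ∫_0^1 2*x dx = 1.
Sum: -1 + 1/5 − 1/4 − 1/3 + 1 = -23/60.
So LHS = -23/60.
∫_0^1 v(x) φ(x) dx = ∫_0^1 (-6*x^5 + 4*x^4 + x^3 + x^2) dx. Term by term:
  ∫_0^1 -6*x^5 dx = -1;  ∫_0^1 4*x^4 dx = 4/5;  ∫_0^1 x^3 dx = 1/4;
  ∫_0^1 x^2 dx = 1/3.
Sum: -1 + 4/5 + 1/4 + 1/3 = 23/60.
So RHS = -∫_0^1 v(x) φ(x) dx = -23/60.
LHS = RHS, so the identity holds for this test φ.
Moreover u is smooth here and v(x) = u'(x) = 6*x**2 + 2*x + 1 pointwise, so the identity holds for every test function. Hence v is the weak derivative of u.


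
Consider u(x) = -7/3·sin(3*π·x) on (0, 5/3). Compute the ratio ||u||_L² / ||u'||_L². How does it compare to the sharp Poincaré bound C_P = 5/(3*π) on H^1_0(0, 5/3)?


||u||_L² / ||u'||_L² = 1/(3*π) < C_P = 5/(3*π).

u(x) = -7/3·sin(3*π·x), so u'(x) = -7*π*cos(3*π*x).
Writing u(x) = A·sin(kπx/L) with A = -7/3 and k = 5, use ∫_0^L sin²(kπx/L) dx = L/2 and ∫_0^L cos²(kπx/L) dx = L/2.
u² = 49/9·sin²(3*π·x) and (u')² = 49*π^2·cos²(3*π·x), and each of sin², cos² integrates to L/2 = 5/6 over (0, 5/3).
∫_0^5/3 u² dx = 245/54, so ||u||_L² = 7*sqrt(30)/18.
∫_0^5/3 (u')² dx = 245*π^2/6, so ||u'||_L² = 7*sqrt(30)*π/6.
Ratio ||u||_L² / ||u'||_L² = 1/(3*π).
Sharp Poincaré constant on H^1_0(0, 5/3) is C_P = L/π = 5/(3*π), achieved by sin(3*π/5·x).
This is the k = 5 harmonic; the ratio L/(kπ) is strictly less than C_P = L/π, consistent with the sharp inequality ||u||_L² ≤ C_P ||u'||_L².


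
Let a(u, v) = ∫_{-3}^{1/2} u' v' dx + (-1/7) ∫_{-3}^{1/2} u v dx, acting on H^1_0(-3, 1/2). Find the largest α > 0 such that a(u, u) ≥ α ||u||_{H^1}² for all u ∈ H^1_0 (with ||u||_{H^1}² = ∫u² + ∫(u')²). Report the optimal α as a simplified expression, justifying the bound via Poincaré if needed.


α = (-7 + 4*π^2)/(4*π^2 + 49)

Coercivity of a(·,·) on H^1_0(-3, 1/2) means a(u, u) ≥ α ||u||_{H^1}² for every u ∈ H^1_0.
The interval has length L = 7/2, and Poincaré/coercivity depend only on L. Here a(u, u) = ∫(u')² + (-1/7)·∫u².
Here c = -1/7 < 0 with |c| < (π/L)² = 4*π^2/49, so coercivity still holds. The condition a(u,u) ≥ α||u||_{H^1}² reads (1−α)∫(u')² ≥ (α−c)∫u². Any admissible α is ≤ 1 (rapidly oscillating u have ∫u²/∫(u')² → 0), and α = 1 would force 0 ≥ (1−c)∫u², impossible since c < 1; so 1−α > 0. By the sharp Poincaré inequality on H^1_0 of an interval of length L, ∫(u')² ≥ (π/L)²∫u² with equality for the first sine mode sin(π(x−x₀)/L) (x₀ the left endpoint), so the inequality holds for all u iff (1−α)(π/L)² ≥ α − c, i.e. α ≤ ((π/L)² + c)/((π/L)² + 1) = (1 + c(L/π)²)/(1 + (L/π)²). (Direct route, valid since c ≤ 0: Poincaré gives c∫u² ≥ c(L/π)²∫(u')², so a(u,u) ≥ (1 + c(L/π)²)∫(u')², while ||u||_{H^1}² ≤ (1 + (L/π)²)∫(u')²; dividing yields the same α.) With (π/L)² = 4*π^2/49 and c = -1/7, the largest admissible constant is α = ((π/L)² + c)/((π/L)² + 1).
Simplifying, α = (-7 + 4*π^2)/(4*π^2 + 49).


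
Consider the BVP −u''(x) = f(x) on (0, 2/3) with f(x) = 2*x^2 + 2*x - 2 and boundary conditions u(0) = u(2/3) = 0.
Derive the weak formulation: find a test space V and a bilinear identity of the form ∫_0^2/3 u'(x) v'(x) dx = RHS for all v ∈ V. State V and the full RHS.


V = H^1_0(0, 2/3) (so v(0) = v(2/3) = 0); weak form: ∫_0^2/3 u'v' dx = ∫_0^2/3 (2*x^2 + 2*x - 2) v dx for all v ∈ V.

Multiply both sides by a test function v and integrate from 0 to 2/3:
  ∫_0^2/3 −u''(x) v(x) dx = ∫_0^2/3 f(x) v(x) dx.
Integrate the LHS by parts once:
  ∫_0^2/3 −u'' v dx = −[u'(x) v(x)]_0^2/3 + ∫_0^2/3 u'(x) v'(x) dx.
Thus ∫_0^2/3 u'(x) v'(x) dx = ∫_0^2/3 f(x) v(x) dx + [u'(x) v(x)]_0^2/3.
Choose V so that boundary terms are either known or forced to vanish.
u is Dirichlet: u(0) = u(2/3) = 0. Let V = H^1_0(0, 2/3); then v(0) = v(2/3) = 0, and [u' v]_0^2/3 = 0.
Weak formulation: find u (satisfying any essential BC) such that ∫_0^2/3 u'(x) v'(x) dx = ∫_0^2/3 f v dx for all v ∈ V.
Substituting f(x) = 2*x^2 + 2*x - 2, the right-hand side is ∫_0^2/3 (2*x^2 + 2*x - 2) v dx.


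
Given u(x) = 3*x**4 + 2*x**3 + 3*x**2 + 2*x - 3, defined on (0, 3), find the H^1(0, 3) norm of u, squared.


||u||_{H^1}^2 = 7940523/70

The H^1 norm (squared) on an interval (0, L) is
  ||u||_{H^1}^2 = ∫_0^L u(x)^2 dx + ∫_0^L u'(x)^2 dx.
Compute u'(x) = 12*x**3 + 6*x**2 + 6*x + 2.
Then u(x)^2 = 9*x**8 + 12*x**7 + 22*x**6 + 24*x**5 - x**4 - 14*x**2 - 12*x + 9 and u'(x)^2 = 144*x**6 + 144*x**5 + 180*x**4 + 120*x**3 + 60*x**2 + 24*x + 4.
Integrate each monomial from 0 to 3 using ∫_0^3 c·x^n dx = c·3^(n+1)/(n+1):
  ∫_0^3 u(x)^2 dx = ∫_0^3 (9*x^8 + 12*x^7 + 22*x^6 + 24*x^5 - x^4 - 14*x^2 - 12*x + 9) dx. Term by term:
    ∫_0^3 9*x^8 dx = 19683;  ∫_0^3 12*x^7 dx = 19683/2;  ∫_0^3 22*x^6 dx = 48114/7;
    ∫_0^3 24*x^5 dx = 2916;  ∫_0^3 -x^4 dx = -243/5;  ∫_0^3 -14*x^2 dx = -126;
    ∫_0^3 -12*x dx = -54;  ∫_0^3 9 dx = 27.
  Sum: 19683 + 19683/2 + 48114/7 + 2916 − 243/5 − 126 − 54 + 27 = 2737863/70.
  ∫_0^3 u'(x)^2 dx = ∫_0^3 (144*x^6 + 144*x^5 + 180*x^4 + 120*x^3 + 60*x^2 + 24*x + 4) dx. Term by term:
    ∫_0^3 144*x^6 dx = 314928/7;  ∫_0^3 144*x^5 dx = 17496;  ∫_0^3 180*x^4 dx = 8748;
    ∫_0^3 120*x^3 dx = 2430;  ∫_0^3 60*x^2 dx = 540;  ∫_0^3 24*x dx = 108;
    ∫_0^3 4 dx = 12.
  Sum: 314928/7 + 17496 + 8748 + 2430 + 540 + 108 + 12 = 520266/7.
Adding: ||u||_{H^1}^2 = 2737863/70 + 520266/7 = 7940523/70.


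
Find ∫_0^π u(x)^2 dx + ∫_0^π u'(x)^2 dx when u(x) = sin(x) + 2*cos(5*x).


||u||_{H^1(0,π)}^2 = 53*π

u'(x) = -10*sin(5*x) + cos(x).
Expand u² and (u')² and integrate term by term on (0, π), using: for integers n ≥ 1, ∫_0^π sin²(nx) dx = ∫_0^π cos²(nx) dx = π/2; for n ≠ n', ∫_0^π sin(nx)sin(n'x) dx = ∫_0^π cos(nx)cos(n'x) dx = 0; and by product-to-sum, ∫_0^π sin(nx)cos(n'x) dx = ½∫_0^π [sin((n+n')x) + sin((n−n')x)] dx, which is 0 when n+n' is even and 2n/(n²−n'²) when n+n' is odd (it need not vanish on (0, π)).
  u² squared terms: (2)²·∫cos(5x)² dx = 4·π/2 = 2*π;  (1)²·∫sin(x)² dx = 1·π/2 = π/2.
  u² cross terms: 2·(2)·(1)·∫cos(5x)·sin(x) dx = 4·(0) = 0.
  So ∫_0^π u² dx = 2*π + π/2 + 0 = 5*π/2.
  (u')² squared terms: (-10)²·∫sin(5x)² dx = 100·π/2 = 50*π;  (1)²·∫cos(x)² dx = 1·π/2 = π/2.
  (u')² cross terms: 2·(-10)·(1)·∫sin(5x)·cos(x) dx = -20·(0) = 0.
  So ∫_0^π (u')² dx = 50*π + π/2 + 0 = 101*π/2.
||u||_{H^1}^2 = (5*π/2) + (101*π/2) = 53*π.


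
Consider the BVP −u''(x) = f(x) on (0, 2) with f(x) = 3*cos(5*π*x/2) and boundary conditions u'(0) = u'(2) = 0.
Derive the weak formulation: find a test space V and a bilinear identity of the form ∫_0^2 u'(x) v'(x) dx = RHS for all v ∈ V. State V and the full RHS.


V = H^1(0, 2) (no boundary constraint on v; u is determined up to an additive constant); weak form: ∫_0^2 u'v' dx = ∫_0^2 (3*cos(5*π*x/2)) v dx for all v ∈ V.

Multiply both sides by a test function v and integrate from 0 to 2:
  ∫_0^2 −u''(x) v(x) dx = ∫_0^2 f(x) v(x) dx.
Integrate the LHS by parts once:
  ∫_0^2 −u'' v dx = −[u'(x) v(x)]_0^2 + ∫_0^2 u'(x) v'(x) dx.
Thus ∫_0^2 u'(x) v'(x) dx = ∫_0^2 f(x) v(x) dx + [u'(x) v(x)]_0^2.
Choose V so that boundary terms are either known or forced to vanish.
u has homogeneous Neumann: u'(0) = u'(2) = 0. So [u' v]_0^2 = 0·v(2) − 0·v(0) = 0 for any v; take V = H^1(0, 2).
Weak formulation: find u (satisfying any essential BC) such that ∫_0^2 u'(x) v'(x) dx = ∫_0^2 f v dx for all v ∈ V (homogeneous Neumann, so boundary terms vanish).
Substituting f(x) = 3*cos(5*π*x/2), the right-hand side is ∫_0^2 (3*cos(5*π*x/2)) v dx.
Compatibility check (pure Neumann): taking v ≡ 1 ∈ V gives 0 = ∫_0^2 f dx + (0) − (0), i.e. ∫_0^2 f dx must equal u'(0) − u'(2) = 0. Indeed ∫_0^2 (3*cos(5*π*x/2)) dx = 0, so the data are compatible. The solution is then unique only up to an additive constant (fix it e.g. by requiring ∫_0^2 u dx = 0).


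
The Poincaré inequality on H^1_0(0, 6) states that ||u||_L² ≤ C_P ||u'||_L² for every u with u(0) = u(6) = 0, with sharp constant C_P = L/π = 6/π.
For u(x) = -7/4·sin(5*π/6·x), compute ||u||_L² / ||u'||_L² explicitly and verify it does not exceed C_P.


||u||_L² / ||u'||_L² = 6/(5*π) < C_P = 6/π.

u(x) = -7/4·sin(5*π/6·x), so u'(x) = -35*π*cos(5*π*x/6)/24.
Writing u(x) = A·sin(kπx/L) with A = -7/4 and k = 5, use ∫_0^L sin²(kπx/L) dx = L/2 and ∫_0^L cos²(kπx/L) dx = L/2.
u² = 49/16·sin²(5*π/6·x) and (u')² = 1225*π^2/576·cos²(5*π/6·x), and each of sin², cos² integrates to L/2 = 3 over (0, 6).
∫_0^6 u² dx = 147/16, so ||u||_L² = 7*sqrt(3)/4.
∫_0^6 (u')² dx = 1225*π^2/192, so ||u'||_L² = 35*sqrt(3)*π/24.
Ratio ||u||_L² / ||u'||_L² = 6/(5*π).
Sharp Poincaré constant on H^1_0(0, 6) is C_P = L/π = 6/π, achieved by sin(π/6·x).
This is the k = 5 harmonic; the ratio L/(kπ) is strictly less than C_P = L/π, consistent with the sharp inequality ||u||_L² ≤ C_P ||u'||_L².


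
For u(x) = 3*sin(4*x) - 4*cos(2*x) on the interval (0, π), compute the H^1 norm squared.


||u||_{H^1(0,π)}^2 = 233*π/2

u'(x) = 8*sin(2*x) + 12*cos(4*x).
Expand u² and (u')² and integrate term by term on (0, π), using: for integers n ≥ 1, ∫_0^π sin²(nx) dx = ∫_0^π cos²(nx) dx = π/2; for n ≠ n', ∫_0^π sin(nx)sin(n'x) dx = ∫_0^π cos(nx)cos(n'x) dx = 0; and by product-to-sum, ∫_0^π sin(nx)cos(n'x) dx = ½∫_0^π [sin((n+n')x) + sin((n−n')x)] dx, which is 0 when n+n' is even and 2n/(n²−n'²) when n+n' is odd (it need not vanish on (0, π)).
  u² squared terms: (-4)²·∫cos(2x)² dx = 16·π/2 = 8*π;  (3)²·∫sin(4x)² dx = 9·π/2 = 9*π/2.
  u² cross terms: 2·(-4)·(3)·∫cos(2x)·sin(4x) dx = -24·(0) = 0.
  So ∫_0^π u² dx = 8*π + 9*π/2 + 0 = 25*π/2.
  (u')² squared terms: (8)²·∫sin(2x)² dx = 64·π/2 = 32*π;  (12)²·∫cos(4x)² dx = 144·π/2 = 72*π.
  (u')² cross terms: 2·(8)·(12)·∫sin(2x)·cos(4x) dx = 192·(0) = 0.
  So ∫_0^π (u')² dx = 32*π + 72*π + 0 = 104*π.
||u||_{H^1}^2 = (25*π/2) + (104*π) = 233*π/2.


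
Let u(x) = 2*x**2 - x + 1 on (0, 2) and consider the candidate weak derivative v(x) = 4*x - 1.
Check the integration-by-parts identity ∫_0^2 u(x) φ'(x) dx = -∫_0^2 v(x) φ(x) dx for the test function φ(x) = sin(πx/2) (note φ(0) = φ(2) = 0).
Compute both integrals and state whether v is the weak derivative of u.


LHS = -12/π, RHS = -12/π. Yes, v = u' weakly.

u(x) = 2*x**2 - x + 1, classical derivative u'(x) = 4*x - 1.
φ(x) = sin(πx/2), so φ'(x) = π*cos(π*x/2)/2.
Note φ(0) = φ(2) = 0, so the boundary term u·φ vanishes.
LHS = ∫_0^2 u(x) φ'(x) dx = ∫_0^2 (π*x^2*cos(π*x/2) - π*x*cos(π*x/2)/2 + π*cos(π*x/2)/2) dx. Term by term:
  ∫_0^2 π*cos(π*x/2)/2 dx = 0;  ∫_0^2 π*x^2*cos(π*x/2) dx = -16/π;  ∫_0^2 -π*x*cos(π*x/2)/2 dx = 4/π.
Sum: 0 − 16/π + 4/π = -12/π.
So LHS = -12/π.
∫_0^2 v(x) φ(x) dx = ∫_0^2 (4*x*sin(π*x/2) - sin(π*x/2)) dx. Term by term:
  ∫_0^2 -sin(π*x/2) dx = -4/π;  ∫_0^2 4*x*sin(π*x/2) dx = 16/π.
Sum: -4/π + 16/π = 12/π.
So RHS = -∫_0^2 v(x) φ(x) dx = -12/π.
LHS = RHS, so the identity holds for this test φ.
Moreover u is smooth here and v(x) = u'(x) = 4*x - 1 pointwise, so the identity holds for every test function. Hence v is the weak derivative of u.


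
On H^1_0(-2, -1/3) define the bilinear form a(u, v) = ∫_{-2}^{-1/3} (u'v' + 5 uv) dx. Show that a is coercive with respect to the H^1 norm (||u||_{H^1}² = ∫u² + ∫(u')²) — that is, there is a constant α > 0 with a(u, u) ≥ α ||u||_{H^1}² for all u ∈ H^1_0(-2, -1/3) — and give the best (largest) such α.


α = 1

Coercivity of a(·,·) on H^1_0(-2, -1/3) means a(u, u) ≥ α ||u||_{H^1}² for every u ∈ H^1_0.
The interval has length L = 5/3, and Poincaré/coercivity depend only on L. Here a(u, u) = ∫(u')² + (5)·∫u².
Here c = 5 ≥ 1, so a(u,u) = ∫(u')² + c∫u² ≥ ∫(u')² + ∫u² = ||u||_{H^1}², i.e. α = 1 works. No larger α is possible: a(u,u) ≥ α||u||_{H^1}² means (1−α)∫(u')² ≥ (α−c)∫u², and for the modes u_n = sin(nπ(x−x₀)/L) (x₀ the left endpoint) one has ∫u_n²/∫(u_n')² = (L/(nπ))² → 0, so a(u_n,u_n)/||u_n||_{H^1}² → 1. Hence the optimal constant is α = 1.
Therefore α = 1.


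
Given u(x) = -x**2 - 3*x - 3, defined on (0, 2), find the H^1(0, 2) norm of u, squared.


||u||_{H^1}^2 = 2656/15

The H^1 norm (squared) on an interval (0, L) is
  ||u||_{H^1}^2 = ∫_0^L u(x)^2 dx + ∫_0^L u'(x)^2 dx.
Compute u'(x) = -2*x - 3.
Then u(x)^2 = x**4 + 6*x**3 + 15*x**2 + 18*x + 9 and u'(x)^2 = 4*x**2 + 12*x + 9.
Integrate each monomial from 0 to 2 using ∫_0^2 c·x^n dx = c·2^(n+1)/(n+1):
  ∫_0^2 u(x)^2 dx = ∫_0^2 (x^4 + 6*x^3 + 15*x^2 + 18*x + 9) dx. Term by term:
    ∫_0^2 x^4 dx = 32/5;  ∫_0^2 6*x^3 dx = 24;  ∫_0^2 15*x^2 dx = 40;
    ∫_0^2 18*x dx = 36;  ∫_0^2 9 dx = 18.
  Sum: 32/5 + 24 + 40 + 36 + 18 = 622/5.
  ∫_0^2 u'(x)^2 dx = ∫_0^2 (4*x^2 + 12*x + 9) dx. Term by term:
    ∫_0^2 4*x^2 dx = 32/3;  ∫_0^2 12*x dx = 24;  ∫_0^2 9 dx = 18.
  Sum: 32/3 + 24 + 18 = 158/3.
Adding: ||u||_{H^1}^2 = 622/5 + 158/3 = 2656/15.


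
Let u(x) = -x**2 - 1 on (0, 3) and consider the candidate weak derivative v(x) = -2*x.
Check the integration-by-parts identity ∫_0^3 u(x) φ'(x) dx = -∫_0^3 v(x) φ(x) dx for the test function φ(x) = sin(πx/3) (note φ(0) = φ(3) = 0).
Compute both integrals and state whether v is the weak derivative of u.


LHS = 18/π, RHS = 18/π. Yes, v = u' weakly.

u(x) = -x**2 - 1, classical derivative u'(x) = -2*x.
φ(x) = sin(πx/3), so φ'(x) = π*cos(π*x/3)/3.
Note φ(0) = φ(3) = 0, so the boundary term u·φ vanishes.
LHS = ∫_0^3 u(x) φ'(x) dx = ∫_0^3 (-π*x^2*cos(π*x/3)/3 - π*cos(π*x/3)/3) dx. Term by term:
  ∫_0^3 -π*cos(π*x/3)/3 dx = 0;  ∫_0^3 -π*x^2*cos(π*x/3)/3 dx = 18/π.
Sum: 0 + 18/π = 18/π.
So LHS = 18/π.
∫_0^3 v(x) φ(x) dx = ∫_0^3 (-2*x*sin(π*x/3)) dx. Term by term:
  ∫_0^3 -2*x*sin(π*x/3) dx = -18/π.
So RHS = -∫_0^3 v(x) φ(x) dx = 18/π.
LHS = RHS, so the identity holds for this test φ.
Moreover u is smooth here and v(x) = u'(x) = -2*x pointwise, so the identity holds for every test function. Hence v is the weak derivative of u.


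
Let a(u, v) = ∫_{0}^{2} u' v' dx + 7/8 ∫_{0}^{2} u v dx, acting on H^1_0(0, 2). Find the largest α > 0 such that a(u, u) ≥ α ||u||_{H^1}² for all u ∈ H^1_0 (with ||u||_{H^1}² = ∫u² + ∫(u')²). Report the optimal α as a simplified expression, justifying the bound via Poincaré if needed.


α = (7/2 + π^2)/(4 + π^2)

Coercivity of a(·,·) on H^1_0(0, 2) means a(u, u) ≥ α ||u||_{H^1}² for every u ∈ H^1_0.
The interval has length L = 2, and Poincaré/coercivity depend only on L. Here a(u, u) = ∫(u')² + (7/8)·∫u².
Here 0 < c = 7/8 < 1. The condition a(u,u) ≥ α||u||_{H^1}² reads (1−α)∫(u')² ≥ (α−c)∫u². Any admissible α is ≤ 1 (rapidly oscillating u have ∫u²/∫(u')² → 0), and α = 1 would force 0 ≥ (1−c)∫u², impossible since c < 1; so 1−α > 0. By the sharp Poincaré inequality on H^1_0 of an interval of length L, ∫(u')² ≥ (π/L)²∫u² with equality for the first sine mode sin(π(x−x₀)/L) (x₀ the left endpoint), so the inequality holds for all u iff (1−α)(π/L)² ≥ α − c, i.e. α ≤ ((π/L)² + c)/((π/L)² + 1) = (1 + c(L/π)²)/(1 + (L/π)²). With (π/L)² = π^2/4 and c = 7/8, the largest admissible constant is α = ((π/L)² + c)/((π/L)² + 1).
Simplifying, α = (7/2 + π^2)/(4 + π^2).
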